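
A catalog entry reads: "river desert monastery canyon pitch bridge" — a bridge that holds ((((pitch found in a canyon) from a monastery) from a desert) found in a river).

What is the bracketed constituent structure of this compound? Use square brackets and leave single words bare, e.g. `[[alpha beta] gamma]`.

Overall it is a kind of bridge; the modifier is "river desert monastery canyon pitch".
"river desert monastery canyon pitch" → head "pitch" (specifically "desert monastery canyon pitch"), modifier "river".
"desert monastery canyon pitch" → head "pitch" (specifically "monastery canyon pitch"), modifier "desert".
"monastery canyon pitch" → head "pitch" (specifically "canyon pitch"), modifier "monastery".
"canyon pitch" → head "pitch", modifier "canyon".
Putting it together: [[river [desert [monastery [canyon pitch]]]] bridge].

[[river [desert [monastery [canyon pitch]]]] bridge]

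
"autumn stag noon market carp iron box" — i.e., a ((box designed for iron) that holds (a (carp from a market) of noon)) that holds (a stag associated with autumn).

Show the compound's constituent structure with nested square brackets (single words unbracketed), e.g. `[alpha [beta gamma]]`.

The outermost head in the paraphrase is "box" (specifically "noon market carp iron box"), modified by "autumn stag".
"autumn stag" → head "stag", modifier "autumn".
"noon market carp iron box" → head "box" (specifically "iron box"), modifier "noon market carp".
"noon market carp" → head "carp" (specifically "market carp"), modifier "noon".
"market carp" → head "carp", modifier "market".
"iron box" → head "box", modifier "iron".
So the structure is [[autumn stag] [[noon [market carp]] [iron box]]].

[[autumn stag] [[noon [market carp]] [iron box]]]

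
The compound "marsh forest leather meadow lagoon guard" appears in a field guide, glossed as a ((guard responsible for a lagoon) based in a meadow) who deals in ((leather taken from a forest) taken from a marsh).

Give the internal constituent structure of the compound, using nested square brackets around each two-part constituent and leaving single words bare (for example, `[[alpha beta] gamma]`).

[[marsh [forest leather]] [meadow [lagoon guard]]]

Whole compound: head "guard" (specifically "meadow lagoon guard"), modifier "marsh forest leather".
Within "marsh forest leather", the head is "leather" (specifically "forest leather") and the modifier is "marsh".
Within "forest leather", the head is "leather" and the modifier is "forest".
Within "meadow lagoon guard", the head is "guard" (specifically "lagoon guard") and the modifier is "meadow".
Within "lagoon guard", the head is "guard" and the modifier is "lagoon".
Assembled: [[marsh [forest leather]] [meadow [lagoon guard]]].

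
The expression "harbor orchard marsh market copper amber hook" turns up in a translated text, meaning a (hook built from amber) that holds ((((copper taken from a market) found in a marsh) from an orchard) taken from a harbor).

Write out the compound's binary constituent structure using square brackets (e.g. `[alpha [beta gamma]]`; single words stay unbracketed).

Whole compound: head "hook" (specifically "amber hook"), modifier "harbor orchard marsh market copper".
Inside "harbor orchard marsh market copper": head "copper" (specifically "orchard marsh market copper"), modifier "harbor".
Inside "orchard marsh market copper": head "copper" (specifically "marsh market copper"), modifier "orchard".
Inside "marsh market copper": head "copper" (specifically "market copper"), modifier "marsh".
Inside "market copper": head "copper", modifier "market".
Inside "amber hook": head "hook", modifier "amber".
So the structure is [[harbor [orchard [marsh [market copper]]]] [amber hook]].

[[harbor [orchard [marsh [market copper]]]] [amber hook]]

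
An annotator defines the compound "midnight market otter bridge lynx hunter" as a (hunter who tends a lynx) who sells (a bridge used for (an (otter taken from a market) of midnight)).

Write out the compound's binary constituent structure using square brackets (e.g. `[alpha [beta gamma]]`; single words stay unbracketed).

The outermost head in the paraphrase is "hunter" (specifically "lynx hunter"), modified by "midnight market otter bridge".
Within "midnight market otter bridge", the head is "bridge" and the modifier is "midnight market otter".
Within "midnight market otter", the head is "otter" (specifically "market otter") and the modifier is "midnight".
Within "market otter", the head is "otter" and the modifier is "market".
Within "lynx hunter", the head is "hunter" and the modifier is "lynx".
So the structure is [[[midnight [market otter]] bridge] [lynx hunter]].

[[[midnight [market otter]] bridge] [lynx hunter]]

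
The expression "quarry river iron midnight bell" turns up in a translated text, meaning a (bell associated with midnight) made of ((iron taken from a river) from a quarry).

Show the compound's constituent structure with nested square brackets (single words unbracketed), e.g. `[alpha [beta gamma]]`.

The outermost head in the paraphrase is "bell" (specifically "midnight bell"), modified by "quarry river iron".
Within "quarry river iron", the head is "iron" (specifically "river iron") and the modifier is "quarry".
Within "river iron", the head is "iron" and the modifier is "river".
Within "midnight bell", the head is "bell" and the modifier is "midnight".
Putting it together: [[quarry [river iron]] [midnight bell]].

[[quarry [river iron]] [midnight bell]]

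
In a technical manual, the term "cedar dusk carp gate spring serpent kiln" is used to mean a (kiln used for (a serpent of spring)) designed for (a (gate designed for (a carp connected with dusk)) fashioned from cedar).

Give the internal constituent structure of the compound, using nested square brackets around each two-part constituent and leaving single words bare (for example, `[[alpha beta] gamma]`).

[[cedar [[dusk carp] gate]] [[spring serpent] kiln]]

At the top level: head "kiln" (specifically "spring serpent kiln"); modifier "cedar dusk carp gate".
"cedar dusk carp gate" → head "gate" (specifically "dusk carp gate"), modifier "cedar".
"dusk carp gate" → head "gate", modifier "dusk carp".
"dusk carp" → head "carp", modifier "dusk".
"spring serpent kiln" → head "kiln", modifier "spring serpent".
"spring serpent" → head "serpent", modifier "spring".
Putting it together: [[cedar [[dusk carp] gate]] [[spring serpent] kiln]].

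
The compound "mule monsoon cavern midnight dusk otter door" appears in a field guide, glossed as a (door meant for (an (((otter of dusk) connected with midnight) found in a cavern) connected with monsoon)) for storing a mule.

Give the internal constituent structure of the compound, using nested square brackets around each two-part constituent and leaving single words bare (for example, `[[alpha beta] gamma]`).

[mule [[monsoon [cavern [midnight [dusk otter]]]] door]]

The outermost head in the paraphrase is "door" (specifically "monsoon cavern midnight dusk otter door"), modified by "mule".
"monsoon cavern midnight dusk otter door" → head "door", modifier "monsoon cavern midnight dusk otter".
"monsoon cavern midnight dusk otter" → head "otter" (specifically "cavern midnight dusk otter"), modifier "monsoon".
"cavern midnight dusk otter" → head "otter" (specifically "midnight dusk otter"), modifier "cavern".
"midnight dusk otter" → head "otter" (specifically "dusk otter"), modifier "midnight".
"dusk otter" → head "otter", modifier "dusk".
Putting it together: [mule [[monsoon [cavern [midnight [dusk otter]]]] door]].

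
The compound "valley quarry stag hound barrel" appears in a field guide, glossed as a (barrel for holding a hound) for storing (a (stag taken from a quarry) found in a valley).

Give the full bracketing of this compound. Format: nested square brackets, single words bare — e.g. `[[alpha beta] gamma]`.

[[valley [quarry stag]] [hound barrel]]

At the top level: head "barrel" (specifically "hound barrel"); modifier "valley quarry stag".
"valley quarry stag" → head "stag" (specifically "quarry stag"), modifier "valley".
"quarry stag" → head "stag", modifier "quarry".
"hound barrel" → head "barrel", modifier "hound".
So the structure is [[valley [quarry stag]] [hound barrel]].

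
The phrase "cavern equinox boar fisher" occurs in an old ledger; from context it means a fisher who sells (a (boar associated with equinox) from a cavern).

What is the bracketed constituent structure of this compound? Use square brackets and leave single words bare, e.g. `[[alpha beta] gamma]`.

Overall it is a kind of fisher; the modifier is "cavern equinox boar".
Inside "cavern equinox boar": head "boar" (specifically "equinox boar"), modifier "cavern".
Inside "equinox boar": head "boar", modifier "equinox".
So the structure is [[cavern [equinox boar]] fisher].

[[cavern [equinox boar]] fisher]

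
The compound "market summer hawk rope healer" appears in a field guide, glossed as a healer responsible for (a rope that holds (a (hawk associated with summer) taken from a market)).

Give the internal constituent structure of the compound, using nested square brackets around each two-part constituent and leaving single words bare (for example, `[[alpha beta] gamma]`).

[[[market [summer hawk]] rope] healer]

Overall it is a kind of healer; the modifier is "market summer hawk rope".
"market summer hawk rope" → head "rope", modifier "market summer hawk".
"market summer hawk" → head "hawk" (specifically "summer hawk"), modifier "market".
"summer hawk" → head "hawk", modifier "summer".
Assembled: [[[market [summer hawk]] rope] healer].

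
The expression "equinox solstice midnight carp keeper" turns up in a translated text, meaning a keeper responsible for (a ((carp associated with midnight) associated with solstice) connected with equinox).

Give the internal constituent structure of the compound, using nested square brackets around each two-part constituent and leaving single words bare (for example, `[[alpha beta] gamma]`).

[[equinox [solstice [midnight carp]]] keeper]

At the top level: head "keeper"; modifier "equinox solstice midnight carp".
Within "equinox solstice midnight carp", the head is "carp" (specifically "solstice midnight carp") and the modifier is "equinox".
Within "solstice midnight carp", the head is "carp" (specifically "midnight carp") and the modifier is "solstice".
Within "midnight carp", the head is "carp" and the modifier is "midnight".
Assembled: [[equinox [solstice [midnight carp]]] keeper].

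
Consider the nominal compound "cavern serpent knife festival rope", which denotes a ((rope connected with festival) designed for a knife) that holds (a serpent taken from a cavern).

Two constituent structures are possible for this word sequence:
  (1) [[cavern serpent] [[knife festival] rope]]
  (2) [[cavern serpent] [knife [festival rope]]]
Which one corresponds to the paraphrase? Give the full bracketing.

The paraphrase's head is the "rope" part ("knife festival rope"); its modifier is "cavern serpent".
That top-level split, carried through the inner groups, gives [[cavern serpent] [knife [festival rope]]].

[[cavern serpent] [knife [festival rope]]]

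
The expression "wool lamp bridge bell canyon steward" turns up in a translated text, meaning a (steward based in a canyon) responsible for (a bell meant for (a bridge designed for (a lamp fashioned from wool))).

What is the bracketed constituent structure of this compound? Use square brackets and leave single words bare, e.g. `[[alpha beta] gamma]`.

At the top level: head "steward" (specifically "canyon steward"); modifier "wool lamp bridge bell".
"wool lamp bridge bell" → head "bell", modifier "wool lamp bridge".
"wool lamp bridge" → head "bridge", modifier "wool lamp".
"wool lamp" → head "lamp", modifier "wool".
"canyon steward" → head "steward", modifier "canyon".
Assembled: [[[[wool lamp] bridge] bell] [canyon steward]].

[[[[wool lamp] bridge] bell] [canyon steward]]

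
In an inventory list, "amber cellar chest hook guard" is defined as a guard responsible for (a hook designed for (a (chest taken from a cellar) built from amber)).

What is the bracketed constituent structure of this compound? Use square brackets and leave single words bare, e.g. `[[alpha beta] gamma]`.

Overall it is a kind of guard; the modifier is "amber cellar chest hook".
Within "amber cellar chest hook", the head is "hook" and the modifier is "amber cellar chest".
Within "amber cellar chest", the head is "chest" (specifically "cellar chest") and the modifier is "amber".
Within "cellar chest", the head is "chest" and the modifier is "cellar".
Assembled: [[[amber [cellar chest]] hook] guard].

[[[amber [cellar chest]] hook] guard]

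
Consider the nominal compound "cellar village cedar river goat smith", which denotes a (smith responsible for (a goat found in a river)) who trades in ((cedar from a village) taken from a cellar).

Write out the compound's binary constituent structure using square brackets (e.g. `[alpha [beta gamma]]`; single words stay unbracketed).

Overall it is a kind of smith (specifically "river goat smith"); the modifier is "cellar village cedar".
"cellar village cedar" → head "cedar" (specifically "village cedar"), modifier "cellar".
"village cedar" → head "cedar", modifier "village".
"river goat smith" → head "smith", modifier "river goat".
"river goat" → head "goat", modifier "river".
Putting it together: [[cellar [village cedar]] [[river goat] smith]].

[[cellar [village cedar]] [[river goat] smith]]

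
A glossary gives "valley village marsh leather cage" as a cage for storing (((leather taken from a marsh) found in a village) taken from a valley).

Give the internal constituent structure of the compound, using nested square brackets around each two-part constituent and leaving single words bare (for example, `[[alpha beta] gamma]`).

The outermost head in the paraphrase is "cage", modified by "valley village marsh leather".
Inside "valley village marsh leather": head "leather" (specifically "village marsh leather"), modifier "valley".
Inside "village marsh leather": head "leather" (specifically "marsh leather"), modifier "village".
Inside "marsh leather": head "leather", modifier "marsh".
Assembled: [[valley [village [marsh leather]]] cage].

[[valley [village [marsh leather]]] cage]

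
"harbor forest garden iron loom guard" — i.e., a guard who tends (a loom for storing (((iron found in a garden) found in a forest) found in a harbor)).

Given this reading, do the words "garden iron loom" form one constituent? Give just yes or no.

The top-level split is [harbor forest garden iron loom] [guard]; the full structure is [[[harbor [forest [garden iron]]] loom] guard].
"garden iron loom" straddles a constituent boundary, so it is not a single unit.

no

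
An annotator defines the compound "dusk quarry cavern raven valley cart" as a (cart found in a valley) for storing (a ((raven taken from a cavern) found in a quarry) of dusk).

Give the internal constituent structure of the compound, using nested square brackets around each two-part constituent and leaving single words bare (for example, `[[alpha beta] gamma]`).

[[dusk [quarry [cavern raven]]] [valley cart]]

Overall it is a kind of cart (specifically "valley cart"); the modifier is "dusk quarry cavern raven".
Inside "dusk quarry cavern raven": head "raven" (specifically "quarry cavern raven"), modifier "dusk".
Inside "quarry cavern raven": head "raven" (specifically "cavern raven"), modifier "quarry".
Inside "cavern raven": head "raven", modifier "cavern".
Inside "valley cart": head "cart", modifier "valley".
Assembled: [[dusk [quarry [cavern raven]]] [valley cart]].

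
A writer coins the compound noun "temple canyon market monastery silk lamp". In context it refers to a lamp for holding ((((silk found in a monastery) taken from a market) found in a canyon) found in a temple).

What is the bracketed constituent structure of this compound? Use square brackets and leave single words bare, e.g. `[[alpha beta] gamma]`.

[[temple [canyon [market [monastery silk]]]] lamp]

Whole compound: head "lamp", modifier "temple canyon market monastery silk".
"temple canyon market monastery silk" → head "silk" (specifically "canyon market monastery silk"), modifier "temple".
"canyon market monastery silk" → head "silk" (specifically "market monastery silk"), modifier "canyon".
"market monastery silk" → head "silk" (specifically "monastery silk"), modifier "market".
"monastery silk" → head "silk", modifier "monastery".
So the structure is [[temple [canyon [market [monastery silk]]]] lamp].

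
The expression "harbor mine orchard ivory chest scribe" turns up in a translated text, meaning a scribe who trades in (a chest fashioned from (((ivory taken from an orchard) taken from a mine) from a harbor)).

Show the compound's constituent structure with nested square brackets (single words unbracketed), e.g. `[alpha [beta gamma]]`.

[[[harbor [mine [orchard ivory]]] chest] scribe]

Whole compound: head "scribe", modifier "harbor mine orchard ivory chest".
Within "harbor mine orchard ivory chest", the head is "chest" and the modifier is "harbor mine orchard ivory".
Within "harbor mine orchard ivory", the head is "ivory" (specifically "mine orchard ivory") and the modifier is "harbor".
Within "mine orchard ivory", the head is "ivory" (specifically "orchard ivory") and the modifier is "mine".
Within "orchard ivory", the head is "ivory" and the modifier is "orchard".
Putting it together: [[[harbor [mine [orchard ivory]]] chest] scribe].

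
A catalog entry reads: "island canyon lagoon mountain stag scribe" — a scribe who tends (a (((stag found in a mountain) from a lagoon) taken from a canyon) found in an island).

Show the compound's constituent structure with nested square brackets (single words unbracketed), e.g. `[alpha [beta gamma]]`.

[[island [canyon [lagoon [mountain stag]]]] scribe]

The outermost head in the paraphrase is "scribe", modified by "island canyon lagoon mountain stag".
Inside "island canyon lagoon mountain stag": head "stag" (specifically "canyon lagoon mountain stag"), modifier "island".
Inside "canyon lagoon mountain stag": head "stag" (specifically "lagoon mountain stag"), modifier "canyon".
Inside "lagoon mountain stag": head "stag" (specifically "mountain stag"), modifier "lagoon".
Inside "mountain stag": head "stag", modifier "mountain".
Putting it together: [[island [canyon [lagoon [mountain stag]]]] scribe].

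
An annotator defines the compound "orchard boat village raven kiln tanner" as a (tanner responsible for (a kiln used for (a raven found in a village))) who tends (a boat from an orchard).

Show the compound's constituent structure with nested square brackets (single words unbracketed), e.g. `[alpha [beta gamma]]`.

[[orchard boat] [[[village raven] kiln] tanner]]

Whole compound: head "tanner" (specifically "village raven kiln tanner"), modifier "orchard boat".
Inside "orchard boat": head "boat", modifier "orchard".
Inside "village raven kiln tanner": head "tanner", modifier "village raven kiln".
Inside "village raven kiln": head "kiln", modifier "village raven".
Inside "village raven": head "raven", modifier "village".
Assembled: [[orchard boat] [[[village raven] kiln] tanner]].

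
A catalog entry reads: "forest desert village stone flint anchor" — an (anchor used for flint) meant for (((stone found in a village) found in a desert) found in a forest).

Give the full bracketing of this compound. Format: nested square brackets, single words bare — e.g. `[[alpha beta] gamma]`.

At the top level: head "anchor" (specifically "flint anchor"); modifier "forest desert village stone".
Inside "forest desert village stone": head "stone" (specifically "desert village stone"), modifier "forest".
Inside "desert village stone": head "stone" (specifically "village stone"), modifier "desert".
Inside "village stone": head "stone", modifier "village".
Inside "flint anchor": head "anchor", modifier "flint".
Putting it together: [[forest [desert [village stone]]] [flint anchor]].

[[forest [desert [village stone]]] [flint anchor]]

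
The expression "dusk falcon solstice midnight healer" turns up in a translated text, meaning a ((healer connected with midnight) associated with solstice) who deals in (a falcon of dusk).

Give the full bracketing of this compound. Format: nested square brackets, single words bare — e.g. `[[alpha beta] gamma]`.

[[dusk falcon] [solstice [midnight healer]]]

Whole compound: head "healer" (specifically "solstice midnight healer"), modifier "dusk falcon".
"dusk falcon" → head "falcon", modifier "dusk".
"solstice midnight healer" → head "healer" (specifically "midnight healer"), modifier "solstice".
"midnight healer" → head "healer", modifier "midnight".
Putting it together: [[dusk falcon] [solstice [midnight healer]]].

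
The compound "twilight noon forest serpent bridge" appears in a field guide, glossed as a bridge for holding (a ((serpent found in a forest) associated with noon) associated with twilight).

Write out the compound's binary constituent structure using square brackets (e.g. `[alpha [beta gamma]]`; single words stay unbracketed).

[[twilight [noon [forest serpent]]] bridge]

The outermost head in the paraphrase is "bridge", modified by "twilight noon forest serpent".
Within "twilight noon forest serpent", the head is "serpent" (specifically "noon forest serpent") and the modifier is "twilight".
Within "noon forest serpent", the head is "serpent" (specifically "forest serpent") and the modifier is "noon".
Within "forest serpent", the head is "serpent" and the modifier is "forest".
Putting it together: [[twilight [noon [forest serpent]]] bridge].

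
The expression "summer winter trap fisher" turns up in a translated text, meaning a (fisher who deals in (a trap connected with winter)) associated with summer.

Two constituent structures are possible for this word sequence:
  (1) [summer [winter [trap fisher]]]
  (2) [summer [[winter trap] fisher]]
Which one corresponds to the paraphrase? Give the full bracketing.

The paraphrase's head is the "fisher" part ("winter trap fisher"); its modifier is "summer".
That top-level split, carried through the inner groups, gives [summer [[winter trap] fisher]].

[summer [[winter trap] fisher]]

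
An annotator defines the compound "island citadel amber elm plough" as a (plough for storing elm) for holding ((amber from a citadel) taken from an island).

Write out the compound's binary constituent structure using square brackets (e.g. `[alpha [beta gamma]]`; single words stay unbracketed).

At the top level: head "plough" (specifically "elm plough"); modifier "island citadel amber".
Inside "island citadel amber": head "amber" (specifically "citadel amber"), modifier "island".
Inside "citadel amber": head "amber", modifier "citadel".
Inside "elm plough": head "plough", modifier "elm".
Assembled: [[island [citadel amber]] [elm plough]].

[[island [citadel amber]] [elm plough]]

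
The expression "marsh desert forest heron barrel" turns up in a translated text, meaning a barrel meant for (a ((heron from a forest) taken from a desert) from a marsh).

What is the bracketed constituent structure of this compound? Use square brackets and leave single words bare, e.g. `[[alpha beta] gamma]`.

Overall it is a kind of barrel; the modifier is "marsh desert forest heron".
"marsh desert forest heron" → head "heron" (specifically "desert forest heron"), modifier "marsh".
"desert forest heron" → head "heron" (specifically "forest heron"), modifier "desert".
"forest heron" → head "heron", modifier "forest".
So the structure is [[marsh [desert [forest heron]]] barrel].

[[marsh [desert [forest heron]]] barrel]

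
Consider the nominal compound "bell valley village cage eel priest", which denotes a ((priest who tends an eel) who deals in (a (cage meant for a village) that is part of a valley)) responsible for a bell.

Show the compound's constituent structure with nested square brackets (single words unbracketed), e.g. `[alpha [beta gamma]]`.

[bell [[valley [village cage]] [eel priest]]]

At the top level: head "priest" (specifically "valley village cage eel priest"); modifier "bell".
Inside "valley village cage eel priest": head "priest" (specifically "eel priest"), modifier "valley village cage".
Inside "valley village cage": head "cage" (specifically "village cage"), modifier "valley".
Inside "village cage": head "cage", modifier "village".
Inside "eel priest": head "priest", modifier "eel".
Assembled: [bell [[valley [village cage]] [eel priest]]].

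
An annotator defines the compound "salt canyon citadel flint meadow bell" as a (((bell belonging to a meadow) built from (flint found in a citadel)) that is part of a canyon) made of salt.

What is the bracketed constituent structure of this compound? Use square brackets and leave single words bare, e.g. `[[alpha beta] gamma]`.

[salt [canyon [[citadel flint] [meadow bell]]]]

Whole compound: head "bell" (specifically "canyon citadel flint meadow bell"), modifier "salt".
Within "canyon citadel flint meadow bell", the head is "bell" (specifically "citadel flint meadow bell") and the modifier is "canyon".
Within "citadel flint meadow bell", the head is "bell" (specifically "meadow bell") and the modifier is "citadel flint".
Within "citadel flint", the head is "flint" and the modifier is "citadel".
Within "meadow bell", the head is "bell" and the modifier is "meadow".
Putting it together: [salt [canyon [[citadel flint] [meadow bell]]]].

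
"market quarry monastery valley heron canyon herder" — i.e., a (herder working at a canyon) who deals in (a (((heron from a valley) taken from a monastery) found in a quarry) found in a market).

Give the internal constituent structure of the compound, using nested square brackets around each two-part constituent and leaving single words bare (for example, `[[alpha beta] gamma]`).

[[market [quarry [monastery [valley heron]]]] [canyon herder]]

At the top level: head "herder" (specifically "canyon herder"); modifier "market quarry monastery valley heron".
Within "market quarry monastery valley heron", the head is "heron" (specifically "quarry monastery valley heron") and the modifier is "market".
Within "quarry monastery valley heron", the head is "heron" (specifically "monastery valley heron") and the modifier is "quarry".
Within "monastery valley heron", the head is "heron" (specifically "valley heron") and the modifier is "monastery".
Within "valley heron", the head is "heron" and the modifier is "valley".
Within "canyon herder", the head is "herder" and the modifier is "canyon".
Putting it together: [[market [quarry [monastery [valley heron]]]] [canyon herder]].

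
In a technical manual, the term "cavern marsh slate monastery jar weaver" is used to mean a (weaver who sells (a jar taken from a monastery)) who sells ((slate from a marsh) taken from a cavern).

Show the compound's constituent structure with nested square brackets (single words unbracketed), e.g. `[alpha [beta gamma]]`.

Whole compound: head "weaver" (specifically "monastery jar weaver"), modifier "cavern marsh slate".
Inside "cavern marsh slate": head "slate" (specifically "marsh slate"), modifier "cavern".
Inside "marsh slate": head "slate", modifier "marsh".
Inside "monastery jar weaver": head "weaver", modifier "monastery jar".
Inside "monastery jar": head "jar", modifier "monastery".
Assembled: [[cavern [marsh slate]] [[monastery jar] weaver]].

[[cavern [marsh slate]] [[monastery jar] weaver]]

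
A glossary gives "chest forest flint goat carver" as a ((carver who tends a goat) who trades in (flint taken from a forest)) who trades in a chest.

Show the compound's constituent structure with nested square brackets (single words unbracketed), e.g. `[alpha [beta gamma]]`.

Overall it is a kind of carver (specifically "forest flint goat carver"); the modifier is "chest".
Inside "forest flint goat carver": head "carver" (specifically "goat carver"), modifier "forest flint".
Inside "forest flint": head "flint", modifier "forest".
Inside "goat carver": head "carver", modifier "goat".
Assembled: [chest [[forest flint] [goat carver]]].

[chest [[forest flint] [goat carver]]]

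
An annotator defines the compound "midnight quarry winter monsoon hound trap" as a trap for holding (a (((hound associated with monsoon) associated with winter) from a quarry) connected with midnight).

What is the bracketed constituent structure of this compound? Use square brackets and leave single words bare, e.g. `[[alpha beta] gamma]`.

[[midnight [quarry [winter [monsoon hound]]]] trap]

The outermost head in the paraphrase is "trap", modified by "midnight quarry winter monsoon hound".
Inside "midnight quarry winter monsoon hound": head "hound" (specifically "quarry winter monsoon hound"), modifier "midnight".
Inside "quarry winter monsoon hound": head "hound" (specifically "winter monsoon hound"), modifier "quarry".
Inside "winter monsoon hound": head "hound" (specifically "monsoon hound"), modifier "winter".
Inside "monsoon hound": head "hound", modifier "monsoon".
Putting it together: [[midnight [quarry [winter [monsoon hound]]]] trap].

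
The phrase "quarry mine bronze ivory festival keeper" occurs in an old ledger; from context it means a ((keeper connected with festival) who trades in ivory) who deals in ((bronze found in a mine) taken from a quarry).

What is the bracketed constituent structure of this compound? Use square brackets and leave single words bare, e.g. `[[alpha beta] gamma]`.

Overall it is a kind of keeper (specifically "ivory festival keeper"); the modifier is "quarry mine bronze".
Inside "quarry mine bronze": head "bronze" (specifically "mine bronze"), modifier "quarry".
Inside "mine bronze": head "bronze", modifier "mine".
Inside "ivory festival keeper": head "keeper" (specifically "festival keeper"), modifier "ivory".
Inside "festival keeper": head "keeper", modifier "festival".
Putting it together: [[quarry [mine bronze]] [ivory [festival keeper]]].

[[quarry [mine bronze]] [ivory [festival keeper]]]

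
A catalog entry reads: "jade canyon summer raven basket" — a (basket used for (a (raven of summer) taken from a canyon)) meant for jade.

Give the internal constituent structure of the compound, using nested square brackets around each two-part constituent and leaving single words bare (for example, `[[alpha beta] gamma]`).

The outermost head in the paraphrase is "basket" (specifically "canyon summer raven basket"), modified by "jade".
"canyon summer raven basket" → head "basket", modifier "canyon summer raven".
"canyon summer raven" → head "raven" (specifically "summer raven"), modifier "canyon".
"summer raven" → head "raven", modifier "summer".
Assembled: [jade [[canyon [summer raven]] basket]].

[jade [[canyon [summer raven]] basket]]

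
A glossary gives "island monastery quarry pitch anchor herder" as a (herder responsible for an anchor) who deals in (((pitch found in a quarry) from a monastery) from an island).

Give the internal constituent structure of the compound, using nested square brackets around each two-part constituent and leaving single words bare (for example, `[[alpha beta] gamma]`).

Overall it is a kind of herder (specifically "anchor herder"); the modifier is "island monastery quarry pitch".
"island monastery quarry pitch" → head "pitch" (specifically "monastery quarry pitch"), modifier "island".
"monastery quarry pitch" → head "pitch" (specifically "quarry pitch"), modifier "monastery".
"quarry pitch" → head "pitch", modifier "quarry".
"anchor herder" → head "herder", modifier "anchor".
Putting it together: [[island [monastery [quarry pitch]]] [anchor herder]].

[[island [monastery [quarry pitch]]] [anchor herder]]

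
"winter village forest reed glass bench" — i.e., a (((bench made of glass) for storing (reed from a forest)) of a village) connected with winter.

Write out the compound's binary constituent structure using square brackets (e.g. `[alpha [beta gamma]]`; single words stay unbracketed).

The outermost head in the paraphrase is "bench" (specifically "village forest reed glass bench"), modified by "winter".
"village forest reed glass bench" → head "bench" (specifically "forest reed glass bench"), modifier "village".
"forest reed glass bench" → head "bench" (specifically "glass bench"), modifier "forest reed".
"forest reed" → head "reed", modifier "forest".
"glass bench" → head "bench", modifier "glass".
Assembled: [winter [village [[forest reed] [glass bench]]]].

[winter [village [[forest reed] [glass bench]]]]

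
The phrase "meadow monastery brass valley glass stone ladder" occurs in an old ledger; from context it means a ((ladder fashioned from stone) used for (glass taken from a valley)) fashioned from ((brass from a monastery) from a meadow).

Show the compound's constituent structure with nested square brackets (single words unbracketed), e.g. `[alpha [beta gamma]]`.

[[meadow [monastery brass]] [[valley glass] [stone ladder]]]

At the top level: head "ladder" (specifically "valley glass stone ladder"); modifier "meadow monastery brass".
Within "meadow monastery brass", the head is "brass" (specifically "monastery brass") and the modifier is "meadow".
Within "monastery brass", the head is "brass" and the modifier is "monastery".
Within "valley glass stone ladder", the head is "ladder" (specifically "stone ladder") and the modifier is "valley glass".
Within "valley glass", the head is "glass" and the modifier is "valley".
Within "stone ladder", the head is "ladder" and the modifier is "stone".
Putting it together: [[meadow [monastery brass]] [[valley glass] [stone ladder]]].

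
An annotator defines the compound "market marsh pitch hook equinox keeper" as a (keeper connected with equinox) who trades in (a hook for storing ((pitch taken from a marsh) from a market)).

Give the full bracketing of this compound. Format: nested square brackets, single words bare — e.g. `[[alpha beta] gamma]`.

[[[market [marsh pitch]] hook] [equinox keeper]]

The outermost head in the paraphrase is "keeper" (specifically "equinox keeper"), modified by "market marsh pitch hook".
"market marsh pitch hook" → head "hook", modifier "market marsh pitch".
"market marsh pitch" → head "pitch" (specifically "marsh pitch"), modifier "market".
"marsh pitch" → head "pitch", modifier "marsh".
"equinox keeper" → head "keeper", modifier "equinox".
Putting it together: [[[market [marsh pitch]] hook] [equinox keeper]].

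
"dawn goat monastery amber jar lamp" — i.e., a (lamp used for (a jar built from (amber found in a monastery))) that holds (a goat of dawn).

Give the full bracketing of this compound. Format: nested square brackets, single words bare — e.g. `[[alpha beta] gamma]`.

At the top level: head "lamp" (specifically "monastery amber jar lamp"); modifier "dawn goat".
Within "dawn goat", the head is "goat" and the modifier is "dawn".
Within "monastery amber jar lamp", the head is "lamp" and the modifier is "monastery amber jar".
Within "monastery amber jar", the head is "jar" and the modifier is "monastery amber".
Within "monastery amber", the head is "amber" and the modifier is "monastery".
So the structure is [[dawn goat] [[[monastery amber] jar] lamp]].

[[dawn goat] [[[monastery amber] jar] lamp]]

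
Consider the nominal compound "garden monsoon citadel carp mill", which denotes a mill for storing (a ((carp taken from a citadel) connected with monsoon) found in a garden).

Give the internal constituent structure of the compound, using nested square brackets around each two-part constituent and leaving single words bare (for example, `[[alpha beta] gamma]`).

Overall it is a kind of mill; the modifier is "garden monsoon citadel carp".
"garden monsoon citadel carp" → head "carp" (specifically "monsoon citadel carp"), modifier "garden".
"monsoon citadel carp" → head "carp" (specifically "citadel carp"), modifier "monsoon".
"citadel carp" → head "carp", modifier "citadel".
So the structure is [[garden [monsoon [citadel carp]]] mill].

[[garden [monsoon [citadel carp]]] mill]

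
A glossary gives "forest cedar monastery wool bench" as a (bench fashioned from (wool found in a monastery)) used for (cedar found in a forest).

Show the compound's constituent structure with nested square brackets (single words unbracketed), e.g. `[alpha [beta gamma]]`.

[[forest cedar] [[monastery wool] bench]]

Overall it is a kind of bench (specifically "monastery wool bench"); the modifier is "forest cedar".
Inside "forest cedar": head "cedar", modifier "forest".
Inside "monastery wool bench": head "bench", modifier "monastery wool".
Inside "monastery wool": head "wool", modifier "monastery".
So the structure is [[forest cedar] [[monastery wool] bench]].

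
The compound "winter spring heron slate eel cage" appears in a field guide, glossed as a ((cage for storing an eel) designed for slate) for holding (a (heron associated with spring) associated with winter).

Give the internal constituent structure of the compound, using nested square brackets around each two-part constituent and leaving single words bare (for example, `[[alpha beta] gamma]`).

[[winter [spring heron]] [slate [eel cage]]]

Overall it is a kind of cage (specifically "slate eel cage"); the modifier is "winter spring heron".
Within "winter spring heron", the head is "heron" (specifically "spring heron") and the modifier is "winter".
Within "spring heron", the head is "heron" and the modifier is "spring".
Within "slate eel cage", the head is "cage" (specifically "eel cage") and the modifier is "slate".
Within "eel cage", the head is "cage" and the modifier is "eel".
Assembled: [[winter [spring heron]] [slate [eel cage]]].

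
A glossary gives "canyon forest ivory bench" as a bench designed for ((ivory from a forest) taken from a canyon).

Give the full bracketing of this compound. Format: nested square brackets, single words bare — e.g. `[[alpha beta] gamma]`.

Overall it is a kind of bench; the modifier is "canyon forest ivory".
Within "canyon forest ivory", the head is "ivory" (specifically "forest ivory") and the modifier is "canyon".
Within "forest ivory", the head is "ivory" and the modifier is "forest".
Assembled: [[canyon [forest ivory]] bench].

[[canyon [forest ivory]] bench]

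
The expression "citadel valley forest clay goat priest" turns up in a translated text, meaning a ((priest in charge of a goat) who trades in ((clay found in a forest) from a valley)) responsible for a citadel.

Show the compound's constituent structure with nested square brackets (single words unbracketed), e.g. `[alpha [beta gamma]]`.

The outermost head in the paraphrase is "priest" (specifically "valley forest clay goat priest"), modified by "citadel".
Inside "valley forest clay goat priest": head "priest" (specifically "goat priest"), modifier "valley forest clay".
Inside "valley forest clay": head "clay" (specifically "forest clay"), modifier "valley".
Inside "forest clay": head "clay", modifier "forest".
Inside "goat priest": head "priest", modifier "goat".
Putting it together: [citadel [[valley [forest clay]] [goat priest]]].

[citadel [[valley [forest clay]] [goat priest]]]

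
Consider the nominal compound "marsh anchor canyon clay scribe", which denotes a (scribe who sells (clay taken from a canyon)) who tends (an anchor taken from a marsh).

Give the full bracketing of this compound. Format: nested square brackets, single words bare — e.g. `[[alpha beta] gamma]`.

The outermost head in the paraphrase is "scribe" (specifically "canyon clay scribe"), modified by "marsh anchor".
Inside "marsh anchor": head "anchor", modifier "marsh".
Inside "canyon clay scribe": head "scribe", modifier "canyon clay".
Inside "canyon clay": head "clay", modifier "canyon".
Putting it together: [[marsh anchor] [[canyon clay] scribe]].

[[marsh anchor] [[canyon clay] scribe]]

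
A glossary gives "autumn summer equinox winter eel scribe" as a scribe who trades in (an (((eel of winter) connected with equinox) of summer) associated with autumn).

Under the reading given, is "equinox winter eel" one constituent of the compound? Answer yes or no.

The paraphrase groups the words so that "equinox winter eel" is one unit: it corresponds to a single parenthesized sub-phrase.
The full structure is [[autumn [summer [equinox [winter eel]]]] scribe], in which [equinox winter eel] is a constituent.

yes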